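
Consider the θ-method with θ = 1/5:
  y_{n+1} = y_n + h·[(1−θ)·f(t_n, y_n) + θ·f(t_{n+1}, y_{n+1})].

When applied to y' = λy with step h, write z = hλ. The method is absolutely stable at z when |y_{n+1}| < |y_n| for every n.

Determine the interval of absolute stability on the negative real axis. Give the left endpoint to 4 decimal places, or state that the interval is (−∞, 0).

(-3.3333, 0).

With y'=λy (z=hλ):
  y_{n+1} = y_n + z·[4/5·y_n + 1/5·y_{n+1}] ⇒ (1 − 1/5z)y_{n+1} = (1 + 4/5z)y_n
  R(z) = (1 + 4/5z)/(1 − 1/5z).

Solve |R(x)|<1 on ℝ⁻.
x=-1.25: |R|=0.0000
R=−1: 1+4/5x = −1+1/5x ⇒ -3/5x=2 ⇒ x=2/(-3/5)=-3.3333
Confirm numerically:
  x=-3.011: |R|=0.87929 <1
  x=-2.895: |R|=0.83344 <1
  x=-2.728: |R|=0.76501 <1
  x=-2.122: |R|=0.48975 <1
  x=-3.570: |R|=1.08285 >1
  x=-3.467: |R|=1.04736 >1
So |R|<1 on (-3.3333, 0).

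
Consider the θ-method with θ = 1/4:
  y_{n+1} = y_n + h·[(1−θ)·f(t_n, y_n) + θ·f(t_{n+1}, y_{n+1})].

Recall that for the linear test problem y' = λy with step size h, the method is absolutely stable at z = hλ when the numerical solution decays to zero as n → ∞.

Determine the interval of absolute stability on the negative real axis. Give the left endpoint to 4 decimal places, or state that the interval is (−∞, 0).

(-4.0000, 0).

Test eqn y'=λy, z=hλ:
  y_{n+1} = y_n + z·[3/4·y_n + 1/4·y_{n+1}] ⇒ (1 − 1/4z)y_{n+1} = (1 + 3/4z)y_n
  Hence R(z) = (1 + 3/4z)/(1 − 1/4z).

Need |R(x)|<1, x<0.
x=-0.84: |R|=0.3058
R=−1: 1+3/4x = −1+1/4x ⇒ -1/2x=2 ⇒ x=2/(-1/2)=-4.0000
Confirm numerically:
  x=-3.262: |R|=0.79675 <1
  x=-3.003: |R|=0.71526 <1
  x=-2.077: |R|=0.36712 <1
  x=-1.727: |R|=0.20622 <1
  x=-4.464: |R|=1.10964 >1
  x=-4.301: |R|=1.07252 >1
Interval (-4.0000, 0).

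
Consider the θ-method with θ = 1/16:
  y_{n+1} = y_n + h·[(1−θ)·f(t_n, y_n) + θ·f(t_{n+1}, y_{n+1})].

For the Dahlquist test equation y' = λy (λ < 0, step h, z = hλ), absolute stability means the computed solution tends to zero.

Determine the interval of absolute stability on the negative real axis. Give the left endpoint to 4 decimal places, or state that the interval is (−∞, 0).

Set f=λy, z=hλ:
  y_{n+1} = y_n + z·[15/16·y_n + 1/16·y_{n+1}] ⇒ (1 − 1/16z)y_{n+1} = (1 + 15/16z)y_n
  so R(z) = (1 + 15/16z)/(1 − 1/16z).

Need |R(x)|<1, x<0.
x=-1.16: |R|=0.0816
R=−1: 1+15/16x = −1+1/16x ⇒ -7/8x=2 ⇒ x=2/(-7/8)=-2.2857
Confirm numerically:
  x=-2.220: |R|=0.94951 <1
  x=-1.446: |R|=0.32615 <1
  x=-1.146: |R|=0.06940 <1
  x=-2.838: |R|=1.41045 >1
  x=-2.584: |R|=1.22471 >1
So |R|<1 on (-2.2857, 0).

z∈(-2.2857,0).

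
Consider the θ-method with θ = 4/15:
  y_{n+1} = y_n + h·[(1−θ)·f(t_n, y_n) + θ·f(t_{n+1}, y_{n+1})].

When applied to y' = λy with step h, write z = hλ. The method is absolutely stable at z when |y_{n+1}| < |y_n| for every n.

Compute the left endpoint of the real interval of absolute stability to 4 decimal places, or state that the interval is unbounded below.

Test eqn y'=λy, z=hλ:
  y_{n+1} = y_n + z·[11/15·y_n + 4/15·y_{n+1}] ⇒ (1 − 4/15z)y_{n+1} = (1 + 11/15z)y_n
  ⇒ R(z) = (1 + 11/15z)/(1 − 4/15z).

Find x<0 with |R(x)|<1.
x=-1.65: |R|=0.1458
R=−1: 1+11/15x = −1+4/15x ⇒ -7/15x=2 ⇒ x=2/(-7/15)=-4.2857
Confirm numerically:
  x=-4.163: |R|=0.97286 <1
  x=-3.847: |R|=0.89894 <1
  x=-2.918: |R|=0.64105 <1
  x=-2.068: |R|=0.33293 <1
  x=-4.683: |R|=1.08244 >1
  x=-4.413: |R|=1.02729 >1
So |R|<1 on (-4.2857, 0).

z* = -4.2857.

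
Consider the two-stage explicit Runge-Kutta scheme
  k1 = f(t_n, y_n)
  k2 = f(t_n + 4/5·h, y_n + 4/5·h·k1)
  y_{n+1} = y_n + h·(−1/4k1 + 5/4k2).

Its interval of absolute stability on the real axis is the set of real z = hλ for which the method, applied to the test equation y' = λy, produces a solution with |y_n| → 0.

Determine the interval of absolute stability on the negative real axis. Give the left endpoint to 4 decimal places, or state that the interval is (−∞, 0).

On y'=λy, z=hλ:
  k1=λy_n ⇒ h·k1=z·y_n;  k2=λ(1+4/5z)y_n ⇒ h·k2=z(1+4/5z)y_n
  y_{n+1}/y_n = 1 − 1/4z + 5/4z(1+4/5z) = 1 + z + z²
  ⇒ R(z) = 1 + z + z².

Find x<0 with |R(x)|<1.
x=-0.46: |R|=0.7516
R=1: x+1x²=0 ⇒ x=−1=-1.0000; min R=1−1/(4·1)=0.7500>−1
Confirm numerically:
  x=-0.725: |R|=0.80063 <1
  x=-0.695: |R|=0.78802 <1
  x=-0.671: |R|=0.77924 <1
  x=-0.490: |R|=0.75010 <1
  x=-1.498: |R|=1.74600 >1
  x=-1.353: |R|=1.47761 >1
So |R|<1 on (-1.0000, 0).

z∈(-1.0000,0).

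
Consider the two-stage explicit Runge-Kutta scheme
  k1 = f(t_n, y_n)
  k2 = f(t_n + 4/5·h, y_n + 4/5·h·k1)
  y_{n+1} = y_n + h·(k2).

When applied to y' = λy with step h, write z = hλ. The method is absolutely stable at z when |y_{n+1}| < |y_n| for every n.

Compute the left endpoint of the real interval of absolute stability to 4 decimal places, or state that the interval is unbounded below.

left endpoint -1.2500.

On y'=λy, z=hλ:
  k1=λy_n ⇒ h·k1=z·y_n;  k2=λ(1+4/5z)y_n ⇒ h·k2=z(1+4/5z)y_n
  y_{n+1}/y_n = 1 + z(1+4/5z) = 1 + z + 4/5z²
  ⇒ R(z) = 1 + z + 4/5z².

Solve |R(x)|<1 on ℝ⁻.
x=-0.58: |R|=0.6891
R=1: x+4/5x²=0 ⇒ x=−5/4=-1.2500; min R=1−1/(4·4/5)=0.6875>−1
Confirm numerically:
  x=-1.148: |R|=0.90632 <1
  x=-0.971: |R|=0.78327 <1
  x=-0.941: |R|=0.76738 <1
  x=-0.826: |R|=0.71982 <1
  x=-1.459: |R|=1.24394 >1
  x=-1.395: |R|=1.16182 >1
Stable set (-1.2500, 0).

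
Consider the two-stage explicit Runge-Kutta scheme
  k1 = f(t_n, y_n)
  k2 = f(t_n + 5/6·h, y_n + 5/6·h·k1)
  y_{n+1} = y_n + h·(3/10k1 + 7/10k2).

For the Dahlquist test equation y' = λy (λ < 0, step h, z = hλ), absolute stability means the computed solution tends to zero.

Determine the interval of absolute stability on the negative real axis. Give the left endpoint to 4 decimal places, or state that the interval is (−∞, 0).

(-1.7143, 0).

With y'=λy (z=hλ):
  k1=λy_n ⇒ h·k1=z·y_n;  k2=λ(1+5/6z)y_n ⇒ h·k2=z(1+5/6z)y_n
  y_{n+1}/y_n = 1 + 3/10z + 7/10z(1+5/6z) = 1 + z + 7/12z²
  so R(z) = 1 + z + 7/12z².

Boundary: |R(x)|=1, x<0.
x=-1.31: |R|=0.6911
R=1: x+7/12x²=0 ⇒ x=−12/7=-1.7143; min R=1−1/(4·7/12)=0.5714>−1
Confirm numerically:
  x=-1.585: |R|=0.88046 <1
  x=-1.384: |R|=0.73335 <1
  x=-0.998: |R|=0.58300 <1
  x=-0.755: |R|=0.57751 <1
  x=-1.997: |R|=1.32934 >1
  x=-1.903: |R|=1.20949 >1
Interval (-1.7143, 0).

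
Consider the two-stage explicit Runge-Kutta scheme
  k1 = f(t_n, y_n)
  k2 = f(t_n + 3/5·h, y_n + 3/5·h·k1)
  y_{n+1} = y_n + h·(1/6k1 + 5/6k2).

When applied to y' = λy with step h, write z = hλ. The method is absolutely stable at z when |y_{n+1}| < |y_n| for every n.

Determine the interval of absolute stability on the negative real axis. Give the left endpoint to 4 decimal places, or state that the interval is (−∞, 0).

(-2.0000, 0).

Set f=λy, z=hλ:
  k1=λy_n ⇒ h·k1=z·y_n;  k2=λ(1+3/5z)y_n ⇒ h·k2=z(1+3/5z)y_n
  y_{n+1}/y_n = 1 + 1/6z + 5/6z(1+3/5z) = 1 + z + 1/2z²
  ⇒ R(z) = 1 + z + 1/2z².

Boundary: |R(x)|=1, x<0.
x=-0.52: |R|=0.6152
R=1: x+1/2x²=0 ⇒ x=−2=-2.0000; min R=1−1/(4·1/2)=0.5000>−1
Confirm numerically:
  x=-1.946: |R|=0.94746 <1
  x=-1.508: |R|=0.62903 <1
  x=-1.189: |R|=0.51786 <1
  x=-2.526: |R|=1.66434 >1
  x=-2.124: |R|=1.13169 >1
Stable set (-2.0000, 0).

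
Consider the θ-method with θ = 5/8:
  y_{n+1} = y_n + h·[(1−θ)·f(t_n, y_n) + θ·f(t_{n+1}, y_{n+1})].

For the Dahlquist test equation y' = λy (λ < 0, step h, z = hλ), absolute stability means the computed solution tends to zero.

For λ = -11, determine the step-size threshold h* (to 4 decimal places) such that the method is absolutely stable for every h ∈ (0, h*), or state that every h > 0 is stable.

Set f=λy, z=hλ:
  y_{n+1} = y_n + z·[3/8·y_n + 5/8·y_{n+1}] ⇒ (1 − 5/8z)y_{n+1} = (1 + 3/8z)y_n
  ⇒ R(z) = (1 + 3/8z)/(1 − 5/8z).

Boundary: |R(x)|=1, x<0.
x=-1: |R|=0.3846
x=-2: |R|=0.1111
x=-10: |R|=0.3793
x=-100: |R|=0.5748
θ=5/8≥1/2 ⇒ |1+3/8x|<|1−5/8x| ∀x<0 ⇒ unbounded interval.

(−∞, 0) — no finite endpoint. Any h>0 works for λ=-11.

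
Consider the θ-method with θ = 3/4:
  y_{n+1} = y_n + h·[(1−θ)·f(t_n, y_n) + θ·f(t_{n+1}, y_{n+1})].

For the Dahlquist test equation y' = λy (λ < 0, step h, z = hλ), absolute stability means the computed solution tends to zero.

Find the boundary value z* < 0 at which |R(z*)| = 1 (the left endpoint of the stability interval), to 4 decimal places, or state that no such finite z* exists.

unbounded; (−∞, 0).

Test eqn y'=λy, z=hλ:
  y_{n+1} = y_n + z·[1/4·y_n + 3/4·y_{n+1}] ⇒ (1 − 3/4z)y_{n+1} = (1 + 1/4z)y_n
  ⇒ R(z) = (1 + 1/4z)/(1 − 3/4z).

Find x<0 with |R(x)|<1.
x=-0.67: |R|=0.5541
x=-2: |R|=0.2000
x=-10: |R|=0.1765
x=-100: |R|=0.3158
θ=3/4≥1/2 ⇒ |1+1/4x|<|1−3/4x| ∀x<0 ⇒ stable on all of ℝ⁻.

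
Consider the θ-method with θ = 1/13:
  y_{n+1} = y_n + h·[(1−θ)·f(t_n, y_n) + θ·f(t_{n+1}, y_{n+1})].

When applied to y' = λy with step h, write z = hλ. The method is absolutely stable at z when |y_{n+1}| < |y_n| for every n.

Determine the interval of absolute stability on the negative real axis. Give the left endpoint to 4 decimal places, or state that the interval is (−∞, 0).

z∈(-2.3636,0).

On y'=λy, z=hλ:
  y_{n+1} = y_n + z·[12/13·y_n + 1/13·y_{n+1}] ⇒ (1 − 1/13z)y_{n+1} = (1 + 12/13z)y_n
  Hence R(z) = (1 + 12/13z)/(1 − 1/13z).

Find x<0 with |R(x)|<1.
x=-0.64: |R|=0.3900
R=−1: 1+12/13x = −1+1/13x ⇒ -11/13x=2 ⇒ x=2/(-11/13)=-2.3636
Confirm numerically:
  x=-2.307: |R|=0.95930 <1
  x=-2.302: |R|=0.95569 <1
  x=-1.984: |R|=0.72130 <1
  x=-1.600: |R|=0.42466 <1
  x=-2.928: |R|=1.38975 >1
  x=-2.675: |R|=1.21850 >1
So |R|<1 on (-2.3636, 0).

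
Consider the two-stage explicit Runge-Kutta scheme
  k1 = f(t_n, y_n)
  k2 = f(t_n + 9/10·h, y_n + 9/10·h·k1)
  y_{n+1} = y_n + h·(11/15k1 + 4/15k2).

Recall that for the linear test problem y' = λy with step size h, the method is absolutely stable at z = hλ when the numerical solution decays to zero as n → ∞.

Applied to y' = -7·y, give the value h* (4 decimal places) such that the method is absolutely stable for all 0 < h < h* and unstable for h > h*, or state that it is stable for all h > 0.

On y'=λy, z=hλ:
  k1=λy_n ⇒ h·k1=z·y_n;  k2=λ(1+9/10z)y_n ⇒ h·k2=z(1+9/10z)y_n
  y_{n+1}/y_n = 1 + 11/15z + 4/15z(1+9/10z) = 1 + z + 6/25z²
  so R(z) = 1 + z + 6/25z².

Need |R(x)|<1, x<0.
x=-1.22: |R|=0.1372
R=1: x+6/25x²=0 ⇒ x=−25/6=-4.1667; min R=1−1/(4·6/25)=-0.0417>−1
Confirm numerically:
  x=-3.705: |R|=0.58949 <1
  x=-3.432: |R|=0.39487 <1
  x=-3.111: |R|=0.21180 <1
  x=-3.053: |R|=0.18399 <1
  x=-4.561: |R|=1.43165 >1
  x=-4.499: |R|=1.35884 >1
  x=-4.356: |R|=1.19794 >1
So |R|<1 on (-4.1667, 0).

(-4.1667,0); λ=-7 ⇒ h* = (25/6)/7 = 0.5952.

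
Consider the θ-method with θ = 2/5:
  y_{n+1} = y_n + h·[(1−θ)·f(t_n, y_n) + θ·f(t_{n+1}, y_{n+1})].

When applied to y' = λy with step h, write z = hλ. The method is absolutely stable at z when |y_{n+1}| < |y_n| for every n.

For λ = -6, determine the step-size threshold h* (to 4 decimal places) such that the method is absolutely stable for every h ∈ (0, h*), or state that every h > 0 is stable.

(-10.0000,0); λ=-6 ⇒ h* = (10)/6 = 1.6667.

Test eqn y'=λy, z=hλ:
  y_{n+1} = y_n + z·[3/5·y_n + 2/5·y_{n+1}] ⇒ (1 − 2/5z)y_{n+1} = (1 + 3/5z)y_n
  ⇒ R(z) = (1 + 3/5z)/(1 − 2/5z).

Need |R(x)|<1, x<0.
x=-1.64: |R|=0.0097
R=−1: 1+3/5x = −1+2/5x ⇒ -1/5x=2 ⇒ x=2/(-1/5)=-10.0000
Confirm numerically:
  x=-9.537: |R|=0.98077 <1
  x=-7.491: |R|=0.87444 <1
  x=-5.751: |R|=0.74252 <1
  x=-4.245: |R|=0.57339 <1
  x=-10.370: |R|=1.01437 >1
  x=-10.348: |R|=1.01354 >1
  x=-10.314: |R|=1.01225 >1
Interval (-10.0000, 0).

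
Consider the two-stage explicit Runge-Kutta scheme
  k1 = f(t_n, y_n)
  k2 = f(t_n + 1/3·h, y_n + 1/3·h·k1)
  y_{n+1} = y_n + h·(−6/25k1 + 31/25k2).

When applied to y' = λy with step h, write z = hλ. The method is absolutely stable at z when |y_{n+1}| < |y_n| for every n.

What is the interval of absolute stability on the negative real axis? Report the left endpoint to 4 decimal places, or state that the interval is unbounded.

z∈(-2.4194,0).

Set f=λy, z=hλ:
  k1=λy_n ⇒ h·k1=z·y_n;  k2=λ(1+1/3z)y_n ⇒ h·k2=z(1+1/3z)y_n
  y_{n+1}/y_n = 1 − 6/25z + 31/25z(1+1/3z) = 1 + z + 31/75z²
  R(z) = 1 + z + 31/75z².

Find x<0 with |R(x)|<1.
x=-1.02: |R|=0.4100
R=1: x+31/75x²=0 ⇒ x=−75/31=-2.4194; min R=1−1/(4·31/75)=0.3952>−1
Confirm numerically:
  x=-2.366: |R|=0.94782 <1
  x=-1.256: |R|=0.39605 <1
  x=-1.014: |R|=0.41099 <1
  x=-2.813: |R|=1.45769 >1
  x=-2.468: |R|=1.04962 >1
Interval (-2.4194, 0).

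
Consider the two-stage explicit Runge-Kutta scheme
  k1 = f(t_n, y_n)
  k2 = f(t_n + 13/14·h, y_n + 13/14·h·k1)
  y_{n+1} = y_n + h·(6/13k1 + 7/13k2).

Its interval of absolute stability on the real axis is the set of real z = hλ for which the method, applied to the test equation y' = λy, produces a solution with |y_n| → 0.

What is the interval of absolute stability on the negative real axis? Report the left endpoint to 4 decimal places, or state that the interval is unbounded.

(-2.0000, 0).

Set f=λy, z=hλ:
  k1=λy_n ⇒ h·k1=z·y_n;  k2=λ(1+13/14z)y_n ⇒ h·k2=z(1+13/14z)y_n
  y_{n+1}/y_n = 1 + 6/13z + 7/13z(1+13/14z) = 1 + z + 1/2z²
  R(z) = 1 + z + 1/2z².

Solve |R(x)|<1 on ℝ⁻.
x=-1.61: |R|=0.6861
R=1: x+1/2x²=0 ⇒ x=−2=-2.0000; min R=1−1/(4·1/2)=0.5000>−1
Confirm numerically:
  x=-1.799: |R|=0.81920 <1
  x=-1.687: |R|=0.73598 <1
  x=-1.484: |R|=0.61713 <1
  x=-1.373: |R|=0.56956 <1
  x=-2.468: |R|=1.57751 >1
  x=-2.304: |R|=1.35021 >1
So |R|<1 on (-2.0000, 0).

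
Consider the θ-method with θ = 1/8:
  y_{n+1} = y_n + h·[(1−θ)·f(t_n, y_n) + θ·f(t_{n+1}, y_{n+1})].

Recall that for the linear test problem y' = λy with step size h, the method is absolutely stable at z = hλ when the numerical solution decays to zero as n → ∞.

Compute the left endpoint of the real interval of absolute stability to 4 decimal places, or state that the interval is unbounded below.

left endpoint -2.6667.

Test eqn y'=λy, z=hλ:
  y_{n+1} = y_n + z·[7/8·y_n + 1/8·y_{n+1}] ⇒ (1 − 1/8z)y_{n+1} = (1 + 7/8z)y_n
  R(z) = (1 + 7/8z)/(1 − 1/8z).

Boundary: |R(x)|=1, x<0.
x=-0.44: |R|=0.5829
R=−1: 1+7/8x = −1+1/8x ⇒ -3/4x=2 ⇒ x=2/(-3/4)=-2.6667
Confirm numerically:
  x=-1.641: |R|=0.36168 <1
  x=-1.327: |R|=0.13820 <1
  x=-1.206: |R|=0.04801 <1
  x=-3.216: |R|=1.29387 >1
  x=-3.211: |R|=1.29132 >1
  x=-2.710: |R|=1.02428 >1
So |R|<1 on (-2.6667, 0).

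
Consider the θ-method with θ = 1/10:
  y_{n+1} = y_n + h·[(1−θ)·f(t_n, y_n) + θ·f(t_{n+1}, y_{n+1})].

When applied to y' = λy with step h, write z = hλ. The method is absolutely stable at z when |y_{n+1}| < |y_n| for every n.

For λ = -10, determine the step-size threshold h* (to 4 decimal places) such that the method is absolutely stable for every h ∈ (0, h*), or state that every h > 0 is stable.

On y'=λy, z=hλ:
  y_{n+1} = y_n + z·[9/10·y_n + 1/10·y_{n+1}] ⇒ (1 − 1/10z)y_{n+1} = (1 + 9/10z)y_n
  ⇒ R(z) = (1 + 9/10z)/(1 − 1/10z).

Need |R(x)|<1, x<0.
x=-0.7: |R|=0.3458
R=−1: 1+9/10x = −1+1/10x ⇒ -4/5x=2 ⇒ x=2/(-4/5)=-2.5000
Confirm numerically:
  x=-2.439: |R|=0.96077 <1
  x=-1.715: |R|=0.46394 <1
  x=-1.596: |R|=0.37634 <1
  x=-1.075: |R|=0.02935 <1
  x=-3.011: |R|=1.31420 >1
  x=-2.860: |R|=1.22395 >1
  x=-2.564: |R|=1.04075 >1
Interval (-2.5000, 0).

(-2.5000,0); λ=-10 ⇒ h* = (5/2)/10 = 0.2500.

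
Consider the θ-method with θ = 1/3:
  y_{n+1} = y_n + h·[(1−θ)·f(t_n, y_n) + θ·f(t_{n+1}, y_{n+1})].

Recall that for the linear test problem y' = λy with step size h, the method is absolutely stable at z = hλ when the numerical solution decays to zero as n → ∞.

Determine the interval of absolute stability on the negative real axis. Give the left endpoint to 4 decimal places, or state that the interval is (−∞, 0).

z∈(-6.0000,0).

With y'=λy (z=hλ):
  y_{n+1} = y_n + z·[2/3·y_n + 1/3·y_{n+1}] ⇒ (1 − 1/3z)y_{n+1} = (1 + 2/3z)y_n
  R(z) = (1 + 2/3z)/(1 − 1/3z).

Solve |R(x)|<1 on ℝ⁻.
x=-1.67: |R|=0.0728
R=−1: 1+2/3x = −1+1/3x ⇒ -1/3x=2 ⇒ x=2/(-1/3)=-6.0000
Confirm numerically:
  x=-4.858: |R|=0.85467 <1
  x=-4.068: |R|=0.72666 <1
  x=-3.344: |R|=0.58134 <1
  x=-2.637: |R|=0.40341 <1
  x=-6.442: |R|=1.04681 >1
  x=-6.289: |R|=1.03111 >1
Stable set (-6.0000, 0).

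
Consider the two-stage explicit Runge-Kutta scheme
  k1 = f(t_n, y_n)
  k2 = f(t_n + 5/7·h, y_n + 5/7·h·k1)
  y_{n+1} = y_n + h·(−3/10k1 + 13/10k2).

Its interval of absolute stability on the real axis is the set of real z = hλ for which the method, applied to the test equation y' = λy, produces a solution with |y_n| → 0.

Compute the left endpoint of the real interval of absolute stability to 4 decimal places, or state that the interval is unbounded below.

z* = -1.0769.

Set f=λy, z=hλ:
  k1=λy_n ⇒ h·k1=z·y_n;  k2=λ(1+5/7z)y_n ⇒ h·k2=z(1+5/7z)y_n
  y_{n+1}/y_n = 1 − 3/10z + 13/10z(1+5/7z) = 1 + z + 13/14z²
  R(z) = 1 + z + 13/14z².

Solve |R(x)|<1 on ℝ⁻.
x=-0.65: |R|=0.7423
R=1: x+13/14x²=0 ⇒ x=−14/13=-1.0769; min R=1−1/(4·13/14)=0.7308>−1
Confirm numerically:
  x=-1.009: |R|=0.93636 <1
  x=-0.872: |R|=0.83407 <1
  x=-0.535: |R|=0.73078 <1
  x=-1.531: |R|=1.64554 >1
  x=-1.145: |R|=1.07238 >1
  x=-1.123: |R|=1.04805 >1
Interval (-1.0769, 0).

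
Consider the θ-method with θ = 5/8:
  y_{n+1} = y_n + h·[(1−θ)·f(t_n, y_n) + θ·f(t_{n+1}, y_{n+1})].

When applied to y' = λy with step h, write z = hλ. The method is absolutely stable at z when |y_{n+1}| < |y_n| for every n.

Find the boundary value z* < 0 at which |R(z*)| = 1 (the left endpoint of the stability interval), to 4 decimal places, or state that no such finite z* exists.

(−∞, 0) — no finite endpoint.

With y'=λy (z=hλ):
  y_{n+1} = y_n + z·[3/8·y_n + 5/8·y_{n+1}] ⇒ (1 − 5/8z)y_{n+1} = (1 + 3/8z)y_n
  R(z) = (1 + 3/8z)/(1 − 5/8z).

Boundary: |R(x)|=1, x<0.
x=-1.65: |R|=0.1877
x=-2: |R|=0.1111
x=-10: |R|=0.3793
x=-100: |R|=0.5748
θ=5/8≥1/2 ⇒ |1+3/8x|<|1−5/8x| ∀x<0 ⇒ interval (−∞,0).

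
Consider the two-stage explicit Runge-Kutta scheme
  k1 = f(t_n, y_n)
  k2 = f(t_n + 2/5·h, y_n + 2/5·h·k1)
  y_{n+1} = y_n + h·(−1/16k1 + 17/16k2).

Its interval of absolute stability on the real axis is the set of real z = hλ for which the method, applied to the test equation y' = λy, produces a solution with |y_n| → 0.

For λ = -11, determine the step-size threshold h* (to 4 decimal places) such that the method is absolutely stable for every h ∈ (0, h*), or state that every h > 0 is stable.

With y'=λy (z=hλ):
  k1=λy_n ⇒ h·k1=z·y_n;  k2=λ(1+2/5z)y_n ⇒ h·k2=z(1+2/5z)y_n
  y_{n+1}/y_n = 1 − 1/16z + 17/16z(1+2/5z) = 1 + z + 17/40z²
  Hence R(z) = 1 + z + 17/40z².

Find x<0 with |R(x)|<1.
x=-0.96: |R|=0.4317
R=1: x+17/40x²=0 ⇒ x=−40/17=-2.3529; min R=1−1/(4·17/40)=0.4118>−1
Confirm numerically:
  x=-2.205: |R|=0.86136 <1
  x=-1.677: |R|=0.51824 <1
  x=-1.469: |R|=0.44813 <1
  x=-2.889: |R|=1.65819 >1
  x=-2.808: |R|=1.54307 >1
  x=-2.417: |R|=1.06580 >1
So |R|<1 on (-2.3529, 0).

(-2.3529,0); λ=-11 ⇒ h* = (40/17)/11 = 0.2139.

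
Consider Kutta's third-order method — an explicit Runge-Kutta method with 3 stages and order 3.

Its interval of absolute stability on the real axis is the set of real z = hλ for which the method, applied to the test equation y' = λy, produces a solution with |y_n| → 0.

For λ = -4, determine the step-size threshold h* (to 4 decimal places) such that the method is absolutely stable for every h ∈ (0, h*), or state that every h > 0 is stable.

(-2.5127,0); λ=-4 ⇒ h* = 0.6282.

With y'=λy (z=hλ):
  order 3, 3-stage ⇒ R(z)=1+z+z^2/2+z^3/6
  (e.g. R(-1.66)=-0.04458, |R|=0.04458)

Need |R(x)|<1, x<0.
x=-1.66: |R|=0.0446
|R(-2.63)|=1.2035 |R(-2.54)|=1.0454 |R(-1.79)|=0.1438
Bisect:
  x_lo=-2.8978 |R|=1.7547  x_hi=-0.2736 |R|=0.7604
  mid=-1.58569 |R|=0.00700 →hi
  mid=-2.24173 |R|=0.60663 →hi
  mid=-2.56975 |R|=1.09621 →lo
  mid=-2.40574 |R|=0.83252 →hi
  mid=-2.48774 |R|=0.95936 →hi
  mid=-2.52875 |R|=1.02650 →lo
  mid=-2.50824 |R|=0.99262 →hi
  mid=-2.51850 |R|=1.00948 →lo
  ...
  [-2.51289,-2.51273] ⇒ x*=-2.5127
So |R|<1 on (-2.5127, 0).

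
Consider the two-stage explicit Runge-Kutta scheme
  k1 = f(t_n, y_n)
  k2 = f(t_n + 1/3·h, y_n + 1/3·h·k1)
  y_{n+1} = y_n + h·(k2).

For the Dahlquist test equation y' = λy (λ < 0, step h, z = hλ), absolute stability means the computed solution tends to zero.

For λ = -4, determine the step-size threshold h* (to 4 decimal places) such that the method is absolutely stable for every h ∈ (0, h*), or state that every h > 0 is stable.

Set f=λy, z=hλ:
  k1=λy_n ⇒ h·k1=z·y_n;  k2=λ(1+1/3z)y_n ⇒ h·k2=z(1+1/3z)y_n
  y_{n+1}/y_n = 1 + z(1+1/3z) = 1 + z + 1/3z²
  Hence R(z) = 1 + z + 1/3z².

Solve |R(x)|<1 on ℝ⁻.
x=-1.39: |R|=0.2540
R=1: x+1/3x²=0 ⇒ x=−3=-3.0000; min R=1−1/(4·1/3)=0.2500>−1
Confirm numerically:
  x=-2.855: |R|=0.86201 <1
  x=-2.651: |R|=0.69160 <1
  x=-2.618: |R|=0.66664 <1
  x=-1.977: |R|=0.32584 <1
  x=-3.471: |R|=1.54495 >1
  x=-3.200: |R|=1.21333 >1
  x=-3.150: |R|=1.15750 >1
Interval (-3.0000, 0).

(-3.0000,0); λ=-4 ⇒ h* = (3)/4 = 0.7500.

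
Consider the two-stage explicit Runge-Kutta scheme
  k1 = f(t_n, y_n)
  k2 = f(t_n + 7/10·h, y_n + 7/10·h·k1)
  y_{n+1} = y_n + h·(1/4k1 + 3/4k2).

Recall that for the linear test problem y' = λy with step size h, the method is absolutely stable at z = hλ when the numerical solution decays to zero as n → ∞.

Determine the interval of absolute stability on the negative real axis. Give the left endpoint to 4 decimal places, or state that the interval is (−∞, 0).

Test eqn y'=λy, z=hλ:
  k1=λy_n ⇒ h·k1=z·y_n;  k2=λ(1+7/10z)y_n ⇒ h·k2=z(1+7/10z)y_n
  y_{n+1}/y_n = 1 + 1/4z + 3/4z(1+7/10z) = 1 + z + 21/40z²
  R(z) = 1 + z + 21/40z².

Solve |R(x)|<1 on ℝ⁻.
x=-1.71: |R|=0.8252
R=1: x+21/40x²=0 ⇒ x=−40/21=-1.9048; min R=1−1/(4·21/40)=0.5238>−1
Confirm numerically:
  x=-1.594: |R|=0.73994 <1
  x=-1.354: |R|=0.60849 <1
  x=-1.184: |R|=0.55197 <1
  x=-1.024: |R|=0.52650 <1
  x=-2.291: |R|=1.46456 >1
  x=-2.196: |R|=1.33577 >1
  x=-1.930: |R|=1.02557 >1
Interval (-1.9048, 0).

z∈(-1.9048,0).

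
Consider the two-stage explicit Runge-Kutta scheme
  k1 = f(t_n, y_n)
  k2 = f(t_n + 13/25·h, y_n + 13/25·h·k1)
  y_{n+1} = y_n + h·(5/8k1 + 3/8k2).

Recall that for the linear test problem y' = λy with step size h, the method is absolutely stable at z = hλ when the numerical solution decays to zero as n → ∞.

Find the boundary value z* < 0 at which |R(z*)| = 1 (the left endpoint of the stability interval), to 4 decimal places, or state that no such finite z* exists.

left endpoint -5.1282.

On y'=λy, z=hλ:
  k1=λy_n ⇒ h·k1=z·y_n;  k2=λ(1+13/25z)y_n ⇒ h·k2=z(1+13/25z)y_n
  y_{n+1}/y_n = 1 + 5/8z + 3/8z(1+13/25z) = 1 + z + 39/200z²
  R(z) = 1 + z + 39/200z².

Need |R(x)|<1, x<0.
x=-1.25: |R|=0.0547
R=1: x+39/200x²=0 ⇒ x=−200/39=-5.1282; min R=1−1/(4·39/200)=-0.2821>−1
Confirm numerically:
  x=-4.688: |R|=0.59758 <1
  x=-4.584: |R|=0.51355 <1
  x=-4.178: |R|=0.22586 <1
  x=-5.625: |R|=1.54492 >1
  x=-5.208: |R|=1.08104 >1
Interval (-5.1282, 0).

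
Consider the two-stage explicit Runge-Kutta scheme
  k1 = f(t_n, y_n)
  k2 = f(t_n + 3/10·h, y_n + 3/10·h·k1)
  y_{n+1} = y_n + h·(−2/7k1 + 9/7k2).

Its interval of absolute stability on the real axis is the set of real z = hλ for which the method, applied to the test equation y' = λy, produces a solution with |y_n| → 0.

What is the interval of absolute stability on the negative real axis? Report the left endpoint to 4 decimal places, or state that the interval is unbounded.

(-2.5926, 0).

On y'=λy, z=hλ:
  k1=λy_n ⇒ h·k1=z·y_n;  k2=λ(1+3/10z)y_n ⇒ h·k2=z(1+3/10z)y_n
  y_{n+1}/y_n = 1 − 2/7z + 9/7z(1+3/10z) = 1 + z + 27/70z²
  so R(z) = 1 + z + 27/70z².

Need |R(x)|<1, x<0.
x=-1.01: |R|=0.3835
R=1: x+27/70x²=0 ⇒ x=−70/27=-2.5926; min R=1−1/(4·27/70)=0.3519>−1
Confirm numerically:
  x=-2.361: |R|=0.78910 <1
  x=-2.355: |R|=0.78418 <1
  x=-1.889: |R|=0.48735 <1
  x=-1.737: |R|=0.42677 <1
  x=-3.186: |R|=1.72923 >1
  x=-2.631: |R|=1.03898 >1
Interval (-2.5926, 0).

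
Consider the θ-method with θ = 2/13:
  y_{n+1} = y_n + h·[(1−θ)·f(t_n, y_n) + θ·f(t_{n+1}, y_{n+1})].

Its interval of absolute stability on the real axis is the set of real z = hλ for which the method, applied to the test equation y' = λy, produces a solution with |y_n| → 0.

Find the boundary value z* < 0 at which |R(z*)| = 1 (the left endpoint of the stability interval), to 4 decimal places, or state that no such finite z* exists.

With y'=λy (z=hλ):
  y_{n+1} = y_n + z·[11/13·y_n + 2/13·y_{n+1}] ⇒ (1 − 2/13z)y_{n+1} = (1 + 11/13z)y_n
  ⇒ R(z) = (1 + 11/13z)/(1 − 2/13z).

Boundary: |R(x)|=1, x<0.
x=-1.34: |R|=0.1110
R=−1: 1+11/13x = −1+2/13x ⇒ -9/13x=2 ⇒ x=2/(-9/13)=-2.8889
Confirm numerically:
  x=-2.751: |R|=0.93293 <1
  x=-2.059: |R|=0.56368 <1
  x=-1.548: |R|=0.25025 <1
  x=-3.388: |R|=1.22714 >1
  x=-3.255: |R|=1.16889 >1
  x=-3.070: |R|=1.08516 >1
So |R|<1 on (-2.8889, 0).

left endpoint -2.8889.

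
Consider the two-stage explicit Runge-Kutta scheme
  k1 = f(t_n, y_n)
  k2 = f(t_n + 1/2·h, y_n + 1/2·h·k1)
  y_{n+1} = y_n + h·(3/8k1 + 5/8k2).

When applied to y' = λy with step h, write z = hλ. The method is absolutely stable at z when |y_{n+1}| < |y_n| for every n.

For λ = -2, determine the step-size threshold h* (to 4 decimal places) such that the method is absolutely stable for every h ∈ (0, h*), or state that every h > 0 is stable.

Set f=λy, z=hλ:
  k1=λy_n ⇒ h·k1=z·y_n;  k2=λ(1+1/2z)y_n ⇒ h·k2=z(1+1/2z)y_n
  y_{n+1}/y_n = 1 + 3/8z + 5/8z(1+1/2z) = 1 + z + 5/16z²
  Hence R(z) = 1 + z + 5/16z².

Boundary: |R(x)|=1, x<0.
x=-1.55: |R|=0.2008
R=1: x+5/16x²=0 ⇒ x=−16/5=-3.2000; min R=1−1/(4·5/16)=0.2000>−1
Confirm numerically:
  x=-2.545: |R|=0.47907 <1
  x=-2.298: |R|=0.35225 <1
  x=-1.672: |R|=0.20162 <1
  x=-1.578: |R|=0.20015 <1
  x=-3.740: |R|=1.63113 >1
  x=-3.243: |R|=1.04358 >1
Stable set (-3.2000, 0).

(-3.2000,0); λ=-2 ⇒ h* = (16/5)/2 = 1.6000.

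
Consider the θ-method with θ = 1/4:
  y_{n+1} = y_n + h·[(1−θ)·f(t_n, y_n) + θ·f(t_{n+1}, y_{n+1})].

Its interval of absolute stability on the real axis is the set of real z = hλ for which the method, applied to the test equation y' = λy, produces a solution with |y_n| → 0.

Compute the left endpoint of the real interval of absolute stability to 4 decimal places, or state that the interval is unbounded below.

Test eqn y'=λy, z=hλ:
  y_{n+1} = y_n + z·[3/4·y_n + 1/4·y_{n+1}] ⇒ (1 − 1/4z)y_{n+1} = (1 + 3/4z)y_n
  ⇒ R(z) = (1 + 3/4z)/(1 − 1/4z).

Find x<0 with |R(x)|<1.
x=-0.61: |R|=0.4707
R=−1: 1+3/4x = −1+1/4x ⇒ -1/2x=2 ⇒ x=2/(-1/2)=-4.0000
Confirm numerically:
  x=-3.557: |R|=0.88276 <1
  x=-3.393: |R|=0.83579 <1
  x=-2.764: |R|=0.63454 <1
  x=-1.619: |R|=0.15252 <1
  x=-4.455: |R|=1.10763 >1
  x=-4.349: |R|=1.08360 >1
Interval (-4.0000, 0).

z* = -4.0000.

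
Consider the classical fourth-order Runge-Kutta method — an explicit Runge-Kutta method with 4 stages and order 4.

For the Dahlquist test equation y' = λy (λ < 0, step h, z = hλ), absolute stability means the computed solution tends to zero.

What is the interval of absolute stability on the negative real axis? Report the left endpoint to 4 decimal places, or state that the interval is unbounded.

Set f=λy, z=hλ:
  order 4, 4-stage ⇒ R(z)=1+z+z^2/2+z^3/6+z^4/24
  (e.g. R(-1.34)=0.29112, |R|=0.29112)

Find x<0 with |R(x)|<1.
x=-1.34: |R|=0.2911
|R(-2.01)|=0.3367 |R(-1.54)|=0.2714 |R(-1.32)|=0.2944
Bisect:
  x_lo=-3.1954 |R|=1.8160  x_hi=-0.2197 |R|=0.8027
  mid=-1.70755 |R|=0.27475 →hi
  mid=-2.45146 |R|=0.60279 →hi
  mid=-2.82342 |R|=1.05901 →lo
  mid=-2.63744 |R|=0.79902 →hi
  mid=-2.73043 |R|=0.92038 →hi
  mid=-2.77692 |R|=0.98745 →hi
  mid=-2.80017 |R|=1.02266 →lo
  ...
  [-2.78546,-2.78528] ⇒ x*=-2.7853
Stable set (-2.7853, 0).

(-2.7853, 0).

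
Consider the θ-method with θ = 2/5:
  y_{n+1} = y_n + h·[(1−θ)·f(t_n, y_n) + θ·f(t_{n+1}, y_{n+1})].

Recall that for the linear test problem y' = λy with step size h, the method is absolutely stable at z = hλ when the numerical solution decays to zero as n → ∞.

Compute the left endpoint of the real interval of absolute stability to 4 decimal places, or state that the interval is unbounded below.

Test eqn y'=λy, z=hλ:
  y_{n+1} = y_n + z·[3/5·y_n + 2/5·y_{n+1}] ⇒ (1 − 2/5z)y_{n+1} = (1 + 3/5z)y_n
  ⇒ R(z) = (1 + 3/5z)/(1 − 2/5z).

Boundary: |R(x)|=1, x<0.
x=-1.73: |R|=0.0225
R=−1: 1+3/5x = −1+2/5x ⇒ -1/5x=2 ⇒ x=2/(-1/5)=-10.0000
Confirm numerically:
  x=-7.894: |R|=0.89869 <1
  x=-7.521: |R|=0.87631 <1
  x=-5.521: |R|=0.72080 <1
  x=-10.420: |R|=1.01625 >1
  x=-10.294: |R|=1.01149 >1
Interval (-10.0000, 0).

z* = -10.0000.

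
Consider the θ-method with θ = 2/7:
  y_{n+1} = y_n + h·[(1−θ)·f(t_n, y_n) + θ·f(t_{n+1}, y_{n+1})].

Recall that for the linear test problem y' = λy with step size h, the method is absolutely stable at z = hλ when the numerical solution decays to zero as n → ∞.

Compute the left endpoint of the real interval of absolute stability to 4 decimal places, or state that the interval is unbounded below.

z* = -4.6667.

Test eqn y'=λy, z=hλ:
  y_{n+1} = y_n + z·[5/7·y_n + 2/7·y_{n+1}] ⇒ (1 − 2/7z)y_{n+1} = (1 + 5/7z)y_n
  R(z) = (1 + 5/7z)/(1 − 2/7z).

Need |R(x)|<1, x<0.
x=-0.71: |R|=0.4097
R=−1: 1+5/7x = −1+2/7x ⇒ -3/7x=2 ⇒ x=2/(-3/7)=-4.6667
Confirm numerically:
  x=-4.381: |R|=0.94563 <1
  x=-2.972: |R|=0.60723 <1
  x=-2.625: |R|=0.50000 <1
  x=-4.994: |R|=1.05781 >1
  x=-4.761: |R|=1.01713 >1
Interval (-4.6667, 0).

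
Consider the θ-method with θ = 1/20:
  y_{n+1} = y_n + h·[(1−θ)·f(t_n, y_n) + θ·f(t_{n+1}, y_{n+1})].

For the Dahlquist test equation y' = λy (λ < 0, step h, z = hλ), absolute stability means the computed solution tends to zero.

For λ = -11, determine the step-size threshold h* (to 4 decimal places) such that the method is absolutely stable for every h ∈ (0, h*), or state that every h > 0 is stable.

On y'=λy, z=hλ:
  y_{n+1} = y_n + z·[19/20·y_n + 1/20·y_{n+1}] ⇒ (1 − 1/20z)y_{n+1} = (1 + 19/20z)y_n
  so R(z) = (1 + 19/20z)/(1 − 1/20z).

Find x<0 with |R(x)|<1.
x=-0.41: |R|=0.5982
R=−1: 1+19/20x = −1+1/20x ⇒ -9/10x=2 ⇒ x=2/(-9/10)=-2.2222
Confirm numerically:
  x=-2.041: |R|=0.85200 <1
  x=-1.669: |R|=0.54045 <1
  x=-1.381: |R|=0.29180 <1
  x=-2.501: |R|=1.22301 >1
  x=-2.388: |R|=1.13329 >1
Interval (-2.2222, 0).

(-2.2222,0); λ=-11 ⇒ h* = (20/9)/11 = 0.2020.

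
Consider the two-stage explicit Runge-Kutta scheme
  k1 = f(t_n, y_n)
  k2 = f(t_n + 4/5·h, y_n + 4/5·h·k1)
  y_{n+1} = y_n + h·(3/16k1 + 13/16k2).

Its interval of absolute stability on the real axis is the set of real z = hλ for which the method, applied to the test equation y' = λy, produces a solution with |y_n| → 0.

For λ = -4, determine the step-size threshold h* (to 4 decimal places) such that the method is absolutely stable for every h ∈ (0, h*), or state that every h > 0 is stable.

(-1.5385,0); λ=-4 ⇒ h* = (20/13)/4 = 0.3846.

With y'=λy (z=hλ):
  k1=λy_n ⇒ h·k1=z·y_n;  k2=λ(1+4/5z)y_n ⇒ h·k2=z(1+4/5z)y_n
  y_{n+1}/y_n = 1 + 3/16z + 13/16z(1+4/5z) = 1 + z + 13/20z²
  Hence R(z) = 1 + z + 13/20z².

Need |R(x)|<1, x<0.
x=-1.36: |R|=0.8422
R=1: x+13/20x²=0 ⇒ x=−20/13=-1.5385; min R=1−1/(4·13/20)=0.6154>−1
Confirm numerically:
  x=-1.295: |R|=0.79507 <1
  x=-1.020: |R|=0.65626 <1
  x=-0.779: |R|=0.61545 <1
  x=-0.718: |R|=0.61709 <1
  x=-1.942: |R|=1.50939 >1
  x=-1.856: |R|=1.38308 >1
  x=-1.818: |R|=1.33033 >1
Stable set (-1.5385, 0).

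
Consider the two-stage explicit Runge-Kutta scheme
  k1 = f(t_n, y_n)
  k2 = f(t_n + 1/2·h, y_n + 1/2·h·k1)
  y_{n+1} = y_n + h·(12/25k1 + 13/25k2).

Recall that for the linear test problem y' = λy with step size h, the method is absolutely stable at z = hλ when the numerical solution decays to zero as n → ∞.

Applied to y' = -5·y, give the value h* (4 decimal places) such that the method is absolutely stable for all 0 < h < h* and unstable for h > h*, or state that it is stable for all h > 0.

(-3.8462,0); λ=-5 ⇒ h* = (50/13)/5 = 0.7692.

Test eqn y'=λy, z=hλ:
  k1=λy_n ⇒ h·k1=z·y_n;  k2=λ(1+1/2z)y_n ⇒ h·k2=z(1+1/2z)y_n
  y_{n+1}/y_n = 1 + 12/25z + 13/25z(1+1/2z) = 1 + z + 13/50z²
  so R(z) = 1 + z + 13/50z².

Find x<0 with |R(x)|<1.
x=-0.43: |R|=0.6181
R=1: x+13/50x²=0 ⇒ x=−50/13=-3.8462; min R=1−1/(4·13/50)=0.0385>−1
Confirm numerically:
  x=-3.401: |R|=0.60637 <1
  x=-3.209: |R|=0.46840 <1
  x=-2.982: |R|=0.33000 <1
  x=-2.568: |R|=0.14660 <1
  x=-4.367: |R|=1.59138 >1
  x=-3.919: |R|=1.07423 >1
So |R|<1 on (-3.8462, 0).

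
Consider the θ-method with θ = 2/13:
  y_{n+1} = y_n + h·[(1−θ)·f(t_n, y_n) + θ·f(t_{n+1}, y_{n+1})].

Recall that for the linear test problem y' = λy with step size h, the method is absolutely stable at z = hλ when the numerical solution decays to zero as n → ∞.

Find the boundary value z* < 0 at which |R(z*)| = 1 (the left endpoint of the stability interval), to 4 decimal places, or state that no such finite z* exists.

Test eqn y'=λy, z=hλ:
  y_{n+1} = y_n + z·[11/13·y_n + 2/13·y_{n+1}] ⇒ (1 − 2/13z)y_{n+1} = (1 + 11/13z)y_n
  ⇒ R(z) = (1 + 11/13z)/(1 − 2/13z).

Find x<0 with |R(x)|<1.
x=-0.61: |R|=0.4423
R=−1: 1+11/13x = −1+2/13x ⇒ -9/13x=2 ⇒ x=2/(-9/13)=-2.8889
Confirm numerically:
  x=-2.649: |R|=0.88201 <1
  x=-2.560: |R|=0.83664 <1
  x=-2.147: |R|=0.61391 <1
  x=-3.477: |R|=1.26526 >1
  x=-3.350: |R|=1.21066 >1
Stable set (-2.8889, 0).

z* = -2.8889.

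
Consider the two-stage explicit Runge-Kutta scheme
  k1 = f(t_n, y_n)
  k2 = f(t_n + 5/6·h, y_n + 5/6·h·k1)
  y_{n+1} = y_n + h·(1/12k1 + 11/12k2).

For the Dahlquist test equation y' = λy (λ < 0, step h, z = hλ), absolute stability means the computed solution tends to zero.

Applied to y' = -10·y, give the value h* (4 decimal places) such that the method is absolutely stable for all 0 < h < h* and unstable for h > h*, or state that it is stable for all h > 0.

Set f=λy, z=hλ:
  k1=λy_n ⇒ h·k1=z·y_n;  k2=λ(1+5/6z)y_n ⇒ h·k2=z(1+5/6z)y_n
  y_{n+1}/y_n = 1 + 1/12z + 11/12z(1+5/6z) = 1 + z + 55/72z²
  ⇒ R(z) = 1 + z + 55/72z².

Boundary: |R(x)|=1, x<0.
x=-0.34: |R|=0.7483
R=1: x+55/72x²=0 ⇒ x=−72/55=-1.3091; min R=1−1/(4·55/72)=0.6727>−1
Confirm numerically:
  x=-1.096: |R|=0.82160 <1
  x=-0.881: |R|=0.71190 <1
  x=-0.633: |R|=0.67308 <1
  x=-0.562: |R|=0.67927 <1
  x=-1.875: |R|=1.81055 >1
  x=-1.603: |R|=1.35990 >1
Interval (-1.3091, 0).

(-1.3091,0); λ=-10 ⇒ h* = (72/55)/10 = 0.1309.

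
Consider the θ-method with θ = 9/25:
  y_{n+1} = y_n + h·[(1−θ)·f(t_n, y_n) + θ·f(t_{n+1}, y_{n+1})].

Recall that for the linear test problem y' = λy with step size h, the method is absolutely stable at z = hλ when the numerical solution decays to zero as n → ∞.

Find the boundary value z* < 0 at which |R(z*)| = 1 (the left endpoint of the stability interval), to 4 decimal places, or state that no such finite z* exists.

With y'=λy (z=hλ):
  y_{n+1} = y_n + z·[16/25·y_n + 9/25·y_{n+1}] ⇒ (1 − 9/25z)y_{n+1} = (1 + 16/25z)y_n
  R(z) = (1 + 16/25z)/(1 − 9/25z).

Find x<0 with |R(x)|<1.
x=-1.62: |R|=0.0232
R=−1: 1+16/25x = −1+9/25x ⇒ -7/25x=2 ⇒ x=2/(-7/25)=-7.1429
Confirm numerically:
  x=-6.725: |R|=0.96580 <1
  x=-5.608: |R|=0.85764 <1
  x=-4.322: |R|=0.69098 <1
  x=-7.741: |R|=1.04423 >1
  x=-7.438: |R|=1.02247 >1
  x=-7.285: |R|=1.01099 >1
Stable set (-7.1429, 0).

z* = -7.1429.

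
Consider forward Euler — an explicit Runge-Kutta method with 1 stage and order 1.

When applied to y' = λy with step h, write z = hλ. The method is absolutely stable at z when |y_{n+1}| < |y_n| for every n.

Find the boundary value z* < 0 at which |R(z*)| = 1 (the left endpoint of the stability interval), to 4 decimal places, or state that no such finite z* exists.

z* = -2.0000.

On y'=λy, z=hλ:
  order 1, 1-stage ⇒ R(z)=1+z
  (e.g. R(-1.51)=-0.51000, |R|=0.51000)

Solve |R(x)|<1 on ℝ⁻.
x=-1.51: |R|=0.5100
|R(-2.02)|=1.0200 |R(-1.45)|=0.4500 |R(-1.22)|=0.2200
Bisect:
  x_lo=-2.4115 |R|=1.4115  x_hi=-0.1516 |R|=0.8484
  mid=-1.28158 |R|=0.28158 →hi
  mid=-1.84655 |R|=0.84655 →hi
  mid=-2.12903 |R|=1.12903 →lo
  mid=-1.98779 |R|=0.98779 →hi
  mid=-2.05841 |R|=1.05841 →lo
  mid=-2.02310 |R|=1.02310 →lo
  mid=-2.00545 |R|=1.00545 →lo
  mid=-1.99662 |R|=0.99662 →hi
  mid=-2.00103 |R|=1.00103 →lo
  ...
  [-2.00007,-1.99993] ⇒ x*=-2.0000
Stable set (-2.0000, 0).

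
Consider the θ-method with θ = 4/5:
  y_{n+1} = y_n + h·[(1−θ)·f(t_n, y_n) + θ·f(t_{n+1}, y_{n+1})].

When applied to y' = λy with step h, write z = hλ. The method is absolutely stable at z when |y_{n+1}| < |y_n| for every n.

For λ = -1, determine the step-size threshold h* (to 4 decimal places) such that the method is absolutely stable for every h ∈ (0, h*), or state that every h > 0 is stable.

On y'=λy, z=hλ:
  y_{n+1} = y_n + z·[1/5·y_n + 4/5·y_{n+1}] ⇒ (1 − 4/5z)y_{n+1} = (1 + 1/5z)y_n
  R(z) = (1 + 1/5z)/(1 − 4/5z).

Solve |R(x)|<1 on ℝ⁻.
x=-0.69: |R|=0.5554
x=-2: |R|=0.2308
x=-10: |R|=0.1111
x=-100: |R|=0.2346
θ=4/5≥1/2 ⇒ |1+1/5x|<|1−4/5x| ∀x<0 ⇒ stable on all of ℝ⁻.

interval (−∞, 0). Any h>0 works for λ=-1.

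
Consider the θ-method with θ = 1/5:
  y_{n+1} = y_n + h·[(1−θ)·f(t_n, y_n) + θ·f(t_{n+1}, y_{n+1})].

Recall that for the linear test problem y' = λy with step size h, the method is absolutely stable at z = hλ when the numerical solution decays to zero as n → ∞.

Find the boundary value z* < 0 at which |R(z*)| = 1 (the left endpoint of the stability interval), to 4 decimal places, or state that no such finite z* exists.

Set f=λy, z=hλ:
  y_{n+1} = y_n + z·[4/5·y_n + 1/5·y_{n+1}] ⇒ (1 − 1/5z)y_{n+1} = (1 + 4/5z)y_n
  ⇒ R(z) = (1 + 4/5z)/(1 − 1/5z).

Find x<0 with |R(x)|<1.
x=-0.95: |R|=0.2017
R=−1: 1+4/5x = −1+1/5x ⇒ -3/5x=2 ⇒ x=2/(-3/5)=-3.3333
Confirm numerically:
  x=-2.705: |R|=0.75535 <1
  x=-2.103: |R|=0.48036 <1
  x=-2.062: |R|=0.45993 <1
  x=-3.912: |R|=1.19479 >1
  x=-3.622: |R|=1.10044 >1
  x=-3.407: |R|=1.02629 >1
Interval (-3.3333, 0).

left endpoint -3.3333.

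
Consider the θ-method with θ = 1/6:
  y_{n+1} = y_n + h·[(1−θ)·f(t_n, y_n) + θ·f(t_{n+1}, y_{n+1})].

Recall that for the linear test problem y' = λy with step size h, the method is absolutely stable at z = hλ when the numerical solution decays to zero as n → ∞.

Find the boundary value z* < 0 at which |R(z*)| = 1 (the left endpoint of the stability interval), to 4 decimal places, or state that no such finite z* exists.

With y'=λy (z=hλ):
  y_{n+1} = y_n + z·[5/6·y_n + 1/6·y_{n+1}] ⇒ (1 − 1/6z)y_{n+1} = (1 + 5/6z)y_n
  Hence R(z) = (1 + 5/6z)/(1 − 1/6z).

Boundary: |R(x)|=1, x<0.
x=-1.15: |R|=0.0350
R=−1: 1+5/6x = −1+1/6x ⇒ -2/3x=2 ⇒ x=2/(-2/3)=-3.0000
Confirm numerically:
  x=-2.933: |R|=0.97000 <1
  x=-1.991: |R|=0.49493 <1
  x=-1.888: |R|=0.43611 <1
  x=-1.478: |R|=0.18588 <1
  x=-3.479: |R|=1.20213 >1
  x=-3.051: |R|=1.02254 >1
Interval (-3.0000, 0).

left endpoint -3.0000.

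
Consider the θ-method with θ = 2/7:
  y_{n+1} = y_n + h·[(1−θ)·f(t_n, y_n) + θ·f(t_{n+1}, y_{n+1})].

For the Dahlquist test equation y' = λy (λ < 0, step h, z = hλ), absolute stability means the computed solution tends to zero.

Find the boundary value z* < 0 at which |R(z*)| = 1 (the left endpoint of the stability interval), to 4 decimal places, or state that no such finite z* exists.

With y'=λy (z=hλ):
  y_{n+1} = y_n + z·[5/7·y_n + 2/7·y_{n+1}] ⇒ (1 − 2/7z)y_{n+1} = (1 + 5/7z)y_n
  Hence R(z) = (1 + 5/7z)/(1 − 2/7z).

Boundary: |R(x)|=1, x<0.
x=-0.31: |R|=0.7152
R=−1: 1+5/7x = −1+2/7x ⇒ -3/7x=2 ⇒ x=2/(-3/7)=-4.6667
Confirm numerically:
  x=-4.464: |R|=0.96183 <1
  x=-3.135: |R|=0.65373 <1
  x=-2.220: |R|=0.35839 <1
  x=-2.009: |R|=0.27637 <1
  x=-5.220: |R|=1.09518 >1
  x=-4.939: |R|=1.04841 >1
  x=-4.898: |R|=1.04132 >1
So |R|<1 on (-4.6667, 0).

left endpoint -4.6667.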